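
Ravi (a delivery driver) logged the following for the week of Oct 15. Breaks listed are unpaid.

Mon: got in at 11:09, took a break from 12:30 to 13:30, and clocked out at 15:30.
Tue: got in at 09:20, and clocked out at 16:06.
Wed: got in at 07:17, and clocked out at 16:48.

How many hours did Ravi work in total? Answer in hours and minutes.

Mon: 11:09–15:30 = 4 h 21 min; less 60 min break → 3 h 21 min
Tue: 09:20–16:06 = 6 h 46 min
Wed: 07:17–16:48 = 9 h 31 min
Total: 3 h 21 min + 6 h 46 min + 9 h 31 min = 19 h 38 min.

19 h 38 min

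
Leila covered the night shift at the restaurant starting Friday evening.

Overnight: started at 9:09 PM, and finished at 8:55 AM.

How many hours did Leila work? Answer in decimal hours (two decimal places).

Overnight: 9:09 PM → midnight = 2 h 51 min; midnight → 8:55 AM = 8 h 55 min; span 11 h 46 min

11.77 hours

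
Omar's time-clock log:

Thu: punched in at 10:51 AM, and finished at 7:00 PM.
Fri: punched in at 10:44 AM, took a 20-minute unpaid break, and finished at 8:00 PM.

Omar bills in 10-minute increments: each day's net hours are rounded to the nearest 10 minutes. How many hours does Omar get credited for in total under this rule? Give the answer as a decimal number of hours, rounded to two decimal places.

17.17 hours

Thu: 10:51 AM–7:00 PM = 8 h 9 min → rounds to 8 h 10 min
Fri: 10:44 AM–8:00 PM = 9 h 16 min − 20 min = 8 h 56 min → rounds to 9 h 0 min
Total credited: 17 h 10 min.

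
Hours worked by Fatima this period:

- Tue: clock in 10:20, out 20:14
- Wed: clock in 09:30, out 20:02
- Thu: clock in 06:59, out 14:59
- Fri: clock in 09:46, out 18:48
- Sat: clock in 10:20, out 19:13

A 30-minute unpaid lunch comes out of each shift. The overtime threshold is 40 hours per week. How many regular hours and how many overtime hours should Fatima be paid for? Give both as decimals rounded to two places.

Regular 40.00 hours, overtime 3.85 hours

Tue: 10:20–20:14 = 9 h 54 min; less 30 min break → 9 h 24 min
Wed: 09:30–20:02 = 10 h 32 min; less 30 min break → 10 h 2 min
Thu: 06:59–14:59 = 8 h 0 min; less 30 min break → 7 h 30 min
Fri: 09:46–18:48 = 9 h 2 min; less 30 min break → 8 h 32 min
Sat: 10:20–19:13 = 8 h 53 min; less 30 min break → 8 h 23 min
Total worked: 43 h 51 min = 43.85 h.
Threshold 40 h → overtime 3 h 51 min, regular 40 h 0 min.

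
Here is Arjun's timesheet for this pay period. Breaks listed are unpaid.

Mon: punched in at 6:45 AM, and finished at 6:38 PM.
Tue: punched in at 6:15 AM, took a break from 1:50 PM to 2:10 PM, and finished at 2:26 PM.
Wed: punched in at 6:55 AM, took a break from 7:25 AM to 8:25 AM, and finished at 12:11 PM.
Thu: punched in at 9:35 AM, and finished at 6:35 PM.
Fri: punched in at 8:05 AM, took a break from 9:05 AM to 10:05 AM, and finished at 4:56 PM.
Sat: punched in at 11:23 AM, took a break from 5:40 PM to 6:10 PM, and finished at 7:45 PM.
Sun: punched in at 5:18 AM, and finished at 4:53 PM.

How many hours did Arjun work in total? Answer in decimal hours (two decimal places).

60.30 hours

Mon: 6:45 AM–6:38 PM = 11 h 53 min
Tue: 6:15 AM–2:26 PM = 8 h 11 min; less 20 min break → 7 h 51 min
Wed: 6:55 AM–12:11 PM = 5 h 16 min; less 60 min break → 4 h 16 min
Thu: 9:35 AM–6:35 PM = 9 h 0 min
Fri: 8:05 AM–4:56 PM = 8 h 51 min; less 60 min break → 7 h 51 min
Sat: 11:23 AM–7:45 PM = 8 h 22 min; less 30 min break → 7 h 52 min
Sun: 5:18 AM–4:53 PM = 11 h 35 min
Total: 11 h 53 min + 7 h 51 min + 4 h 16 min + 9 h 0 min + 7 h 51 min + 7 h 52 min + 11 h 35 min = 60 h 18 min.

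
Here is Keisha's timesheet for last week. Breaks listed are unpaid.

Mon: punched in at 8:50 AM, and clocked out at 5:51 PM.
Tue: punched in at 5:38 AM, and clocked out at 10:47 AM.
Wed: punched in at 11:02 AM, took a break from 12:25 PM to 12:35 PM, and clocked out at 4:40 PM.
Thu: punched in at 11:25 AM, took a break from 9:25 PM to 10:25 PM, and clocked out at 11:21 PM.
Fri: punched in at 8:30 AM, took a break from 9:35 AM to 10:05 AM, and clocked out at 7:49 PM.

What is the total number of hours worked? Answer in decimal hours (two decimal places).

41.38 hours

Mon: 8:50 AM–5:51 PM = 9 h 1 min
Tue: 5:38 AM–10:47 AM = 5 h 9 min
Wed: 11:02 AM–4:40 PM = 5 h 38 min; less 10 min break → 5 h 28 min
Thu: 11:25 AM–11:21 PM = 11 h 56 min; less 60 min break → 10 h 56 min
Fri: 8:30 AM–7:49 PM = 11 h 19 min; less 30 min break → 10 h 49 min
Total: 9 h 1 min + 5 h 9 min + 5 h 28 min + 10 h 56 min + 10 h 49 min = 41 h 23 min.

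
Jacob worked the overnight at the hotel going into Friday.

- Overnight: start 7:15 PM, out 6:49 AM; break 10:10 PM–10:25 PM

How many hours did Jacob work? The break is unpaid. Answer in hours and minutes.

11 h 19 min

Overnight: 7:15 PM → midnight = 4 h 45 min; midnight → 6:49 AM = 6 h 49 min; span 11 h 34 min; less 15 min break → 11 h 19 min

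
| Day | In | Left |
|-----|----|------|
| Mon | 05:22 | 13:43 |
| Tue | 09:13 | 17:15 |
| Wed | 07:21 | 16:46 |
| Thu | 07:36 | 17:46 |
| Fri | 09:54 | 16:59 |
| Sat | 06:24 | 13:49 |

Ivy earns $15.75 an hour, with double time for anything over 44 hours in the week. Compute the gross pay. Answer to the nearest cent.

$896.70

Mon: 05:22–13:43 = 8 h 21 min
Tue: 09:13–17:15 = 8 h 2 min
Wed: 07:21–16:46 = 9 h 25 min
Thu: 07:36–17:46 = 10 h 10 min
Fri: 09:54–16:59 = 7 h 5 min
Sat: 06:24–13:49 = 7 h 25 min
Total worked: 50 h 28 min = 3028 min.
Regular 44 h 0 min = 2640 min at $15.75/h; overtime 6 h 28 min = 388 min at $31.50/h.
Pay = (2640 × $15.75 + 388 × $31.50) ÷ 60 = $896.70.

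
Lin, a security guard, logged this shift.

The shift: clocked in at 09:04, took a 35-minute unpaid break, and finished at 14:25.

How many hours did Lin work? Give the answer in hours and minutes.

The shift: 09:04–14:25 = 5 h 21 min; less 35 min break → 4 h 46 min

4 h 46 min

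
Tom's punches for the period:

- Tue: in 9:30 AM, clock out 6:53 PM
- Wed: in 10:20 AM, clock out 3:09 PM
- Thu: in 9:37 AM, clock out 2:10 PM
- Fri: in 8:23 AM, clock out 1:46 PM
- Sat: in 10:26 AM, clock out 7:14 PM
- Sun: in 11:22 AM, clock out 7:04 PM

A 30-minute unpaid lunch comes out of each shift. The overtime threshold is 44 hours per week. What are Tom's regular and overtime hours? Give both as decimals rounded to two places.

Tue: 9:30 AM–6:53 PM = 9 h 23 min; less 30 min break → 8 h 53 min
Wed: 10:20 AM–3:09 PM = 4 h 49 min; less 30 min break → 4 h 19 min
Thu: 9:37 AM–2:10 PM = 4 h 33 min; less 30 min break → 4 h 3 min
Fri: 8:23 AM–1:46 PM = 5 h 23 min; less 30 min break → 4 h 53 min
Sat: 10:26 AM–7:14 PM = 8 h 48 min; less 30 min break → 8 h 18 min
Sun: 11:22 AM–7:04 PM = 7 h 42 min; less 30 min break → 7 h 12 min
Total worked: 37 h 38 min = 37.63 h.
Threshold 44 h → overtime 0 h 0 min, regular 37 h 38 min.

Regular 37.63 hours, overtime 0.00 hours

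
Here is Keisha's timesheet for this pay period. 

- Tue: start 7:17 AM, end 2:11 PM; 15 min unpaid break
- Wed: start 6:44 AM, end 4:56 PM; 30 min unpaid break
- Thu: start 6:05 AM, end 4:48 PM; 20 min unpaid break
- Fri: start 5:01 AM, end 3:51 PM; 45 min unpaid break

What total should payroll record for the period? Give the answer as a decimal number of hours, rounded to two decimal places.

36.82 hours

Tue: 7:17 AM–2:11 PM = 6 h 54 min; less 15 min break → 6 h 39 min
Wed: 6:44 AM–4:56 PM = 10 h 12 min; less 30 min break → 9 h 42 min
Thu: 6:05 AM–4:48 PM = 10 h 43 min; less 20 min break → 10 h 23 min
Fri: 5:01 AM–3:51 PM = 10 h 50 min; less 45 min break → 10 h 5 min
Total: 6 h 39 min + 9 h 42 min + 10 h 23 min + 10 h 5 min = 36 h 49 min.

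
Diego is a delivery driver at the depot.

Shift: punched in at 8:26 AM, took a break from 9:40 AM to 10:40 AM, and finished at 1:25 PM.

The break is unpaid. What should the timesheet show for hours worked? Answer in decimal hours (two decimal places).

3.98 hours

Shift: 8:26 AM–1:25 PM = 4 h 59 min; less 60 min break → 3 h 59 min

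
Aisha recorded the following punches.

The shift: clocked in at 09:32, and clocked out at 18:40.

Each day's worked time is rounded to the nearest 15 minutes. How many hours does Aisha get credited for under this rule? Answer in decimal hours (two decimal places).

The shift: 09:32–18:40 = 9 h 8 min → rounds to 9 h 15 min

9.25 hours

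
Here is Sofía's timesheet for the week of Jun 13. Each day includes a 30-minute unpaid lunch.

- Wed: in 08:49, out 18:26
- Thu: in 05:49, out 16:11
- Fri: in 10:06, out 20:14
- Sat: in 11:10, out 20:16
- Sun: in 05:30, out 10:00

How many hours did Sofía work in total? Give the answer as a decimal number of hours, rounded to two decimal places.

Wed: 08:49–18:26 = 9 h 37 min; less 30 min break → 9 h 7 min
Thu: 05:49–16:11 = 10 h 22 min; less 30 min break → 9 h 52 min
Fri: 10:06–20:14 = 10 h 8 min; less 30 min break → 9 h 38 min
Sat: 11:10–20:16 = 9 h 6 min; less 30 min break → 8 h 36 min
Sun: 05:30–10:00 = 4 h 30 min; less 30 min break → 4 h 0 min
Total: 9 h 7 min + 9 h 52 min + 9 h 38 min + 8 h 36 min + 4 h 0 min = 41 h 13 min.

41.22 hours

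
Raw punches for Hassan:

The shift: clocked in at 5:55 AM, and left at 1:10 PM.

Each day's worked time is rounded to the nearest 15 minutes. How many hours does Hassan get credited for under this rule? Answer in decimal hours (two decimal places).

7.25 hours

The shift: 5:55 AM–1:10 PM = 7 h 15 min → rounds to 7 h 15 min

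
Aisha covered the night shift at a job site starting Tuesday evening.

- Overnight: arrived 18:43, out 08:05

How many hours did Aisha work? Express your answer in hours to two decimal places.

Overnight: 18:43 → midnight = 5 h 17 min; midnight → 08:05 = 8 h 5 min; span 13 h 22 min

13.37 hours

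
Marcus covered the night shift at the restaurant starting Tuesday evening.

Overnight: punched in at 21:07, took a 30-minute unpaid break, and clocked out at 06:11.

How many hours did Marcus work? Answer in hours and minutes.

Overnight: 21:07 → midnight = 2 h 53 min; midnight → 06:11 = 6 h 11 min; span 9 h 4 min; less 30 min break → 8 h 34 min

8 h 34 min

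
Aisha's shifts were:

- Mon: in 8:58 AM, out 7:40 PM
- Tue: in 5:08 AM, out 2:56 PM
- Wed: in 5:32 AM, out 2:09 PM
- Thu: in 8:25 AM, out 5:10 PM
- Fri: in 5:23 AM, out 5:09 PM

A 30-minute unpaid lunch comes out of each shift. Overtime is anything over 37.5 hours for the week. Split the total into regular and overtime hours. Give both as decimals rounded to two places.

Regular 37.50 hours, overtime 9.63 hours

Mon: 8:58 AM–7:40 PM = 10 h 42 min; less 30 min break → 10 h 12 min
Tue: 5:08 AM–2:56 PM = 9 h 48 min; less 30 min break → 9 h 18 min
Wed: 5:32 AM–2:09 PM = 8 h 37 min; less 30 min break → 8 h 7 min
Thu: 8:25 AM–5:10 PM = 8 h 45 min; less 30 min break → 8 h 15 min
Fri: 5:23 AM–5:09 PM = 11 h 46 min; less 30 min break → 11 h 16 min
Total worked: 47 h 8 min = 47.13 h.
Threshold 37.5 h → overtime 9 h 38 min, regular 37 h 30 min.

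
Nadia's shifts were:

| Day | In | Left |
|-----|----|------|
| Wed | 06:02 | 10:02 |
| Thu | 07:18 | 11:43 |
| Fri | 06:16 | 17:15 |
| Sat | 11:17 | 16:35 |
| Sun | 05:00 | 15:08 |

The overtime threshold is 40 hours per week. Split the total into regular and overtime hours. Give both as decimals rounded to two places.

Wed: 06:02–10:02 = 4 h 0 min
Thu: 07:18–11:43 = 4 h 25 min
Fri: 06:16–17:15 = 10 h 59 min
Sat: 11:17–16:35 = 5 h 18 min
Sun: 05:00–15:08 = 10 h 8 min
Total worked: 34 h 50 min = 34.83 h.
Threshold 40 h → overtime 0 h 0 min, regular 34 h 50 min.

Regular 34.83 hours, overtime 0.00 hours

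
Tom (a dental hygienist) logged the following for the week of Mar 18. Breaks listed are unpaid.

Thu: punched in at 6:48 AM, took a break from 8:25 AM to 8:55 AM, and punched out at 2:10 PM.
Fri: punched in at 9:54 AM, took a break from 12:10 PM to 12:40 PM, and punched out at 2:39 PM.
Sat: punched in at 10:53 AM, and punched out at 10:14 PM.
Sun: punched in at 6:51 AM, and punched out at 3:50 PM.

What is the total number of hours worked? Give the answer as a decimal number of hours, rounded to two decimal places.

Thu: 6:48 AM–2:10 PM = 7 h 22 min; less 30 min break → 6 h 52 min
Fri: 9:54 AM–2:39 PM = 4 h 45 min; less 30 min break → 4 h 15 min
Sat: 10:53 AM–10:14 PM = 11 h 21 min
Sun: 6:51 AM–3:50 PM = 8 h 59 min
Total: 6 h 52 min + 4 h 15 min + 11 h 21 min + 8 h 59 min = 31 h 27 min.

31.45 hours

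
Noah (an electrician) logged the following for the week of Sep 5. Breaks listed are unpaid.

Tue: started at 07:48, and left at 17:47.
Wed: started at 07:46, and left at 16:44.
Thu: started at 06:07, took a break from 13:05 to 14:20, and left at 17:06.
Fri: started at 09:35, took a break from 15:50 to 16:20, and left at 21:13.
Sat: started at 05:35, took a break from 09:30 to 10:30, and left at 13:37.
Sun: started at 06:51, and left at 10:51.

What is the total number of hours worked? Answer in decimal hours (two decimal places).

50.85 hours

Tue: 07:48–17:47 = 9 h 59 min
Wed: 07:46–16:44 = 8 h 58 min
Thu: 06:07–17:06 = 10 h 59 min; less 75 min break → 9 h 44 min
Fri: 09:35–21:13 = 11 h 38 min; less 30 min break → 11 h 8 min
Sat: 05:35–13:37 = 8 h 2 min; less 60 min break → 7 h 2 min
Sun: 06:51–10:51 = 4 h 0 min
Total: 9 h 59 min + 8 h 58 min + 9 h 44 min + 11 h 8 min + 7 h 2 min + 4 h 0 min = 50 h 51 min.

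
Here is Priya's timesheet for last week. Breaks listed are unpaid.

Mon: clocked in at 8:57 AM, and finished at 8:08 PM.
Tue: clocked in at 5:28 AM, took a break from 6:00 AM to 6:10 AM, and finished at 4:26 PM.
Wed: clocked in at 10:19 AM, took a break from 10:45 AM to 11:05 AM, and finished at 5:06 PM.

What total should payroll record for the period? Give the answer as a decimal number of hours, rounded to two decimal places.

Mon: 8:57 AM–8:08 PM = 11 h 11 min
Tue: 5:28 AM–4:26 PM = 10 h 58 min; less 10 min break → 10 h 48 min
Wed: 10:19 AM–5:06 PM = 6 h 47 min; less 20 min break → 6 h 27 min
Total: 11 h 11 min + 10 h 48 min + 6 h 27 min = 28 h 26 min.

28.43 hours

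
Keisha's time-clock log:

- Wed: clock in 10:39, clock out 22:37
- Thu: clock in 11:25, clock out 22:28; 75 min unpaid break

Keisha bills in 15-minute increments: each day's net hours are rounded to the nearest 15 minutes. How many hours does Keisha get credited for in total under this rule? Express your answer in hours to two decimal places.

21.75 hours

Wed: 10:39–22:37 = 11 h 58 min → rounds to 12 h 0 min
Thu: 11:25–22:28 = 11 h 3 min − 75 min = 9 h 48 min → rounds to 9 h 45 min
Total credited: 21 h 45 min.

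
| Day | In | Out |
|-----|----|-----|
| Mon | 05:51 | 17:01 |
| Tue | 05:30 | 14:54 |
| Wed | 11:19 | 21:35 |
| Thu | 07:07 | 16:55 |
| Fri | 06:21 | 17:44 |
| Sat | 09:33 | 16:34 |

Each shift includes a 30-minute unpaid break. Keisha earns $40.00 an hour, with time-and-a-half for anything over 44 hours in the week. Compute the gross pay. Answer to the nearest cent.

Mon: 05:51–17:01 = 11 h 10 min; less 30 min break → 10 h 40 min
Tue: 05:30–14:54 = 9 h 24 min; less 30 min break → 8 h 54 min
Wed: 11:19–21:35 = 10 h 16 min; less 30 min break → 9 h 46 min
Thu: 07:07–16:55 = 9 h 48 min; less 30 min break → 9 h 18 min
Fri: 06:21–17:44 = 11 h 23 min; less 30 min break → 10 h 53 min
Sat: 09:33–16:34 = 7 h 1 min; less 30 min break → 6 h 31 min
Total worked: 56 h 2 min = 3362 min.
Regular 44 h 0 min = 2640 min at $40.00/h; overtime 12 h 2 min = 722 min at $60.00/h.
Pay = (2640 × $40.00 + 722 × $60.00) ÷ 60 = $2482.00.

$2482.00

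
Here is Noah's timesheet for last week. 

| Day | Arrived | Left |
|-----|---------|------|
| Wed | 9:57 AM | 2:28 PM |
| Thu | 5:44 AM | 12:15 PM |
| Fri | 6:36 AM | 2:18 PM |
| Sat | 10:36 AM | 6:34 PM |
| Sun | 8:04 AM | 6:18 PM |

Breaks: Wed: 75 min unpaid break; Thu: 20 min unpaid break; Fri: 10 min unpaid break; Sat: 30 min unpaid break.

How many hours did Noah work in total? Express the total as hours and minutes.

34 h 41 min

Wed: 9:57 AM–2:28 PM = 4 h 31 min; less 75 min break → 3 h 16 min
Thu: 5:44 AM–12:15 PM = 6 h 31 min; less 20 min break → 6 h 11 min
Fri: 6:36 AM–2:18 PM = 7 h 42 min; less 10 min break → 7 h 32 min
Sat: 10:36 AM–6:34 PM = 7 h 58 min; less 30 min break → 7 h 28 min
Sun: 8:04 AM–6:18 PM = 10 h 14 min
Total: 3 h 16 min + 6 h 11 min + 7 h 32 min + 7 h 28 min + 10 h 14 min = 34 h 41 min.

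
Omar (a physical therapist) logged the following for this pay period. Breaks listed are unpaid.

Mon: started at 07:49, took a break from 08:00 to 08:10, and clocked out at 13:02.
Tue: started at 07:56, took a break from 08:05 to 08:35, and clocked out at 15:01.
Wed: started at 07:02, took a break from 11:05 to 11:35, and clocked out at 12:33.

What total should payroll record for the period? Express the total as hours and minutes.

16 h 39 min

Mon: 07:49–13:02 = 5 h 13 min; less 10 min break → 5 h 3 min
Tue: 07:56–15:01 = 7 h 5 min; less 30 min break → 6 h 35 min
Wed: 07:02–12:33 = 5 h 31 min; less 30 min break → 5 h 1 min
Total: 5 h 3 min + 6 h 35 min + 5 h 1 min = 16 h 39 min.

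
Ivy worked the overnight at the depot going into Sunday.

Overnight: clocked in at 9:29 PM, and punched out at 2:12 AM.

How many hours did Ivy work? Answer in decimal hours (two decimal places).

4.72 hours

Overnight: 9:29 PM → midnight = 2 h 31 min; midnight → 2:12 AM = 2 h 12 min; span 4 h 43 min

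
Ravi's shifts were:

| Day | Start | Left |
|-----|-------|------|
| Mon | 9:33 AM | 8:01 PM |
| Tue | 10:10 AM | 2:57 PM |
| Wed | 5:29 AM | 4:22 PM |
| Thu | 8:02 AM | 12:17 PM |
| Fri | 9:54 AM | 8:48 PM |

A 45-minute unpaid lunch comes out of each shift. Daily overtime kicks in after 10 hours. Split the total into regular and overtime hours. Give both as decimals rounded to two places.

Regular 37.25 hours, overtime 0.28 hours

Mon: 9:33 AM–8:01 PM = 10 h 28 min; less 45 min break → 9 h 43 min
Tue: 10:10 AM–2:57 PM = 4 h 47 min; less 45 min break → 4 h 2 min
Wed: 5:29 AM–4:22 PM = 10 h 53 min; less 45 min break → 10 h 8 min
Thu: 8:02 AM–12:17 PM = 4 h 15 min; less 45 min break → 3 h 30 min
Fri: 9:54 AM–8:48 PM = 10 h 54 min; less 45 min break → 10 h 9 min
Mon reg 9 h 43 min / OT 0 h 0 min; Tue reg 4 h 2 min / OT 0 h 0 min; Wed reg 10 h 0 min / OT 0 h 8 min; Thu reg 3 h 30 min / OT 0 h 0 min; Fri reg 10 h 0 min / OT 0 h 9 min.
Totals: regular 37 h 15 min, overtime 0 h 17 min.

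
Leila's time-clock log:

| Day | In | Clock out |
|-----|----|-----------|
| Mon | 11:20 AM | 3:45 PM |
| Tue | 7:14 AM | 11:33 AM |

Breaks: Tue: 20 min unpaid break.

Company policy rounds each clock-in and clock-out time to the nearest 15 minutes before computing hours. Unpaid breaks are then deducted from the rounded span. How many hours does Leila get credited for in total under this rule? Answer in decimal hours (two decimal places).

Mon: in 11:20 AM→11:15 AM, out 3:45 PM→3:45 PM; 4 h 30 min
Tue: in 7:14 AM→7:15 AM, out 11:33 AM→11:30 AM; 4 h 15 min − 20 min = 3 h 55 min
Total credited: 8 h 25 min.

8.42 hours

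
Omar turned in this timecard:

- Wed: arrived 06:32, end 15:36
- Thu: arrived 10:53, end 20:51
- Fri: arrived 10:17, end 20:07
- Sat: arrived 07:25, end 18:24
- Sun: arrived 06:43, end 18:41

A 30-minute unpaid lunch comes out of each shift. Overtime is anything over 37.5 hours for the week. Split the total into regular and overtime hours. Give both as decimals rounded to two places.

Wed: 06:32–15:36 = 9 h 4 min; less 30 min break → 8 h 34 min
Thu: 10:53–20:51 = 9 h 58 min; less 30 min break → 9 h 28 min
Fri: 10:17–20:07 = 9 h 50 min; less 30 min break → 9 h 20 min
Sat: 07:25–18:24 = 10 h 59 min; less 30 min break → 10 h 29 min
Sun: 06:43–18:41 = 11 h 58 min; less 30 min break → 11 h 28 min
Total worked: 49 h 19 min = 49.32 h.
Threshold 37.5 h → overtime 11 h 49 min, regular 37 h 30 min.

Regular 37.50 hours, overtime 11.82 hours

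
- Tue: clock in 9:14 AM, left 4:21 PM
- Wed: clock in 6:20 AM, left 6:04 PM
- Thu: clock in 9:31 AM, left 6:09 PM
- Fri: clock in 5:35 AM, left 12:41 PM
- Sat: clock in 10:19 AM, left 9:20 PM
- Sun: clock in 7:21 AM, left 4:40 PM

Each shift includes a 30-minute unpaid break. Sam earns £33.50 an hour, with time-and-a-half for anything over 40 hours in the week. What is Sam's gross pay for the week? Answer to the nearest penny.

Tue: 9:14 AM–4:21 PM = 7 h 7 min; less 30 min break → 6 h 37 min
Wed: 6:20 AM–6:04 PM = 11 h 44 min; less 30 min break → 11 h 14 min
Thu: 9:31 AM–6:09 PM = 8 h 38 min; less 30 min break → 8 h 8 min
Fri: 5:35 AM–12:41 PM = 7 h 6 min; less 30 min break → 6 h 36 min
Sat: 10:19 AM–9:20 PM = 11 h 1 min; less 30 min break → 10 h 31 min
Sun: 7:21 AM–4:40 PM = 9 h 19 min; less 30 min break → 8 h 49 min
Total worked: 51 h 55 min = 3115 min.
Regular 40 h 0 min = 2400 min at £33.50/h; overtime 11 h 55 min = 715 min at £50.25/h.
Pay = (2400 × £33.50 + 715 × £50.25) ÷ 60 = £1938.81.

£1938.81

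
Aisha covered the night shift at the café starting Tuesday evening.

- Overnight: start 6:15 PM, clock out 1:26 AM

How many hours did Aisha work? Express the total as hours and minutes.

Overnight: 6:15 PM → midnight = 5 h 45 min; midnight → 1:26 AM = 1 h 26 min; span 7 h 11 min

7 h 11 min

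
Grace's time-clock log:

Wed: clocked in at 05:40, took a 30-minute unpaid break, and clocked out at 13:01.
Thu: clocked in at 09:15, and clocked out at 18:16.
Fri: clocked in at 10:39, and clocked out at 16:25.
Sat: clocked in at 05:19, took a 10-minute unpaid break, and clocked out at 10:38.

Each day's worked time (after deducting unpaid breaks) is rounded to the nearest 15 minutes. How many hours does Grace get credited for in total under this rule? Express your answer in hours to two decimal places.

Wed: 05:40–13:01 = 7 h 21 min − 30 min = 6 h 51 min → rounds to 6 h 45 min
Thu: 09:15–18:16 = 9 h 1 min → rounds to 9 h 0 min
Fri: 10:39–16:25 = 5 h 46 min → rounds to 5 h 45 min
Sat: 05:19–10:38 = 5 h 19 min − 10 min = 5 h 9 min → rounds to 5 h 15 min
Total credited: 26 h 45 min.

26.75 hours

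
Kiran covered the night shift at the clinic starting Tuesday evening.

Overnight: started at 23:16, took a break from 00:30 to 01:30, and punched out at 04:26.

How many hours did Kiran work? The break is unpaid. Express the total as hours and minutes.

Overnight: 23:16 → midnight = 0 h 44 min; midnight → 04:26 = 4 h 26 min; span 5 h 10 min; less 60 min break → 4 h 10 min

4 h 10 min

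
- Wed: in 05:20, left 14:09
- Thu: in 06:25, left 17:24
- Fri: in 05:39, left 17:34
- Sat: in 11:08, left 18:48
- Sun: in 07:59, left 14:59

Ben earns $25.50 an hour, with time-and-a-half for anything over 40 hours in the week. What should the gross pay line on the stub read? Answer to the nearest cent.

Wed: 05:20–14:09 = 8 h 49 min
Thu: 06:25–17:24 = 10 h 59 min
Fri: 05:39–17:34 = 11 h 55 min
Sat: 11:08–18:48 = 7 h 40 min
Sun: 07:59–14:59 = 7 h 0 min
Total worked: 46 h 23 min = 2783 min.
Regular 40 h 0 min = 2400 min at $25.50/h; overtime 6 h 23 min = 383 min at $38.25/h.
Pay = (2400 × $25.50 + 383 × $38.25) ÷ 60 = $1264.16.

$1264.16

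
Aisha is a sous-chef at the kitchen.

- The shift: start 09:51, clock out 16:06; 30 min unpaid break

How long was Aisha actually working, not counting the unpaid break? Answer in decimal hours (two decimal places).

The shift: 09:51–16:06 = 6 h 15 min; less 30 min break → 5 h 45 min

5.75 hours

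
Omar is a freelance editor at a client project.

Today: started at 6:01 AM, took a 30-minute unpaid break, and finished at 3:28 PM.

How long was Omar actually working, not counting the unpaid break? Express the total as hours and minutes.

8 h 57 min

Today: 6:01 AM–3:28 PM = 9 h 27 min; less 30 min break → 8 h 57 min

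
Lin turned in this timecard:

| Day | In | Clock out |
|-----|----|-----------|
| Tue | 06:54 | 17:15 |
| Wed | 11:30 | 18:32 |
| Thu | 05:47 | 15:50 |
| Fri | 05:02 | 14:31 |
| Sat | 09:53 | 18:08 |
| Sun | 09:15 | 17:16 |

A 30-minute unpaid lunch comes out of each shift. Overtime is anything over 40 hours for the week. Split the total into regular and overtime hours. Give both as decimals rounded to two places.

Regular 40.00 hours, overtime 10.18 hours

Tue: 06:54–17:15 = 10 h 21 min; less 30 min break → 9 h 51 min
Wed: 11:30–18:32 = 7 h 2 min; less 30 min break → 6 h 32 min
Thu: 05:47–15:50 = 10 h 3 min; less 30 min break → 9 h 33 min
Fri: 05:02–14:31 = 9 h 29 min; less 30 min break → 8 h 59 min
Sat: 09:53–18:08 = 8 h 15 min; less 30 min break → 7 h 45 min
Sun: 09:15–17:16 = 8 h 1 min; less 30 min break → 7 h 31 min
Total worked: 50 h 11 min = 50.18 h.
Threshold 40 h → overtime 10 h 11 min, regular 40 h 0 min.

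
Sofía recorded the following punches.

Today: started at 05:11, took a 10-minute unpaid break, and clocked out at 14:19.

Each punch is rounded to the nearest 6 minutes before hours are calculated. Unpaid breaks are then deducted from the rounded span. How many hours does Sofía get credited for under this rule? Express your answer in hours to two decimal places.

8.93 hours

Today: in 05:11→05:12, out 14:19→14:18; 9 h 6 min − 10 min = 8 h 56 min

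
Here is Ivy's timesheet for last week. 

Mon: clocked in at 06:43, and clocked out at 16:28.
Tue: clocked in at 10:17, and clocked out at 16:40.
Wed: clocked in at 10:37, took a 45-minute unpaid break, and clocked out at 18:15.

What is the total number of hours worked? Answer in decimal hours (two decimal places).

Mon: 06:43–16:28 = 9 h 45 min
Tue: 10:17–16:40 = 6 h 23 min
Wed: 10:37–18:15 = 7 h 38 min; less 45 min break → 6 h 53 min
Total: 9 h 45 min + 6 h 23 min + 6 h 53 min = 23 h 1 min.

23.02 hours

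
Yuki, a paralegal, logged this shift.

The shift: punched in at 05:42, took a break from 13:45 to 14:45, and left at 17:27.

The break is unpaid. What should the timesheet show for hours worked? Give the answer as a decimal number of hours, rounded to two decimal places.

The shift: 05:42–17:27 = 11 h 45 min; less 60 min break → 10 h 45 min

10.75 hours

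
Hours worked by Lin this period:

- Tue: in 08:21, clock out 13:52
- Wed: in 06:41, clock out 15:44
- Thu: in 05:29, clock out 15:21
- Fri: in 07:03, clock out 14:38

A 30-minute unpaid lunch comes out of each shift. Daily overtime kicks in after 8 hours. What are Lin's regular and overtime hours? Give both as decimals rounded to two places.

Regular 28.10 hours, overtime 1.92 hours

Tue: 08:21–13:52 = 5 h 31 min; less 30 min break → 5 h 1 min
Wed: 06:41–15:44 = 9 h 3 min; less 30 min break → 8 h 33 min
Thu: 05:29–15:21 = 9 h 52 min; less 30 min break → 9 h 22 min
Fri: 07:03–14:38 = 7 h 35 min; less 30 min break → 7 h 5 min
Tue reg 5 h 1 min / OT 0 h 0 min; Wed reg 8 h 0 min / OT 0 h 33 min; Thu reg 8 h 0 min / OT 1 h 22 min; Fri reg 7 h 5 min / OT 0 h 0 min.
Totals: regular 28 h 6 min, overtime 1 h 55 min.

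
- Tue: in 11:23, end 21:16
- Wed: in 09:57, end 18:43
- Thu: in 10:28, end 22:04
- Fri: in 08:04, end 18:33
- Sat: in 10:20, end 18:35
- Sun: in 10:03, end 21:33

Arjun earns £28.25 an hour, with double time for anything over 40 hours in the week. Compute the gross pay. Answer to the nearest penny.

Tue: 11:23–21:16 = 9 h 53 min
Wed: 09:57–18:43 = 8 h 46 min
Thu: 10:28–22:04 = 11 h 36 min
Fri: 08:04–18:33 = 10 h 29 min
Sat: 10:20–18:35 = 8 h 15 min
Sun: 10:03–21:33 = 11 h 30 min
Total worked: 60 h 29 min = 3629 min.
Regular 40 h 0 min = 2400 min at £28.25/h; overtime 20 h 29 min = 1229 min at £56.50/h.
Pay = (2400 × £28.25 + 1229 × £56.50) ÷ 60 = £2287.31.

£2287.31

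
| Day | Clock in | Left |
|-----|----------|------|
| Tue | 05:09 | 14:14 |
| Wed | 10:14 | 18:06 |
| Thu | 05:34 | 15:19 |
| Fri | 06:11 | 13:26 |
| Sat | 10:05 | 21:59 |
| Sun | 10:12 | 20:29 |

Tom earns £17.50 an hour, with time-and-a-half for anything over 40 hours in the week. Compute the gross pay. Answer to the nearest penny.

£1123.50

Tue: 05:09–14:14 = 9 h 5 min
Wed: 10:14–18:06 = 7 h 52 min
Thu: 05:34–15:19 = 9 h 45 min
Fri: 06:11–13:26 = 7 h 15 min
Sat: 10:05–21:59 = 11 h 54 min
Sun: 10:12–20:29 = 10 h 17 min
Total worked: 56 h 8 min = 3368 min.
Regular 40 h 0 min = 2400 min at £17.50/h; overtime 16 h 8 min = 968 min at £26.25/h.
Pay = (2400 × £17.50 + 968 × £26.25) ÷ 60 = £1123.50.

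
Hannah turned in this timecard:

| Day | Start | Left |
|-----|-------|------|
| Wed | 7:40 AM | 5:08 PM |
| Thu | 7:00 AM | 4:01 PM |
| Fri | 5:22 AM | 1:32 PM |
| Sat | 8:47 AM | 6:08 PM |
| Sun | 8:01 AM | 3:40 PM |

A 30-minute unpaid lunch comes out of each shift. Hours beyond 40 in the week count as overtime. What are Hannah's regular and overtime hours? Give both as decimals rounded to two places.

Wed: 7:40 AM–5:08 PM = 9 h 28 min; less 30 min break → 8 h 58 min
Thu: 7:00 AM–4:01 PM = 9 h 1 min; less 30 min break → 8 h 31 min
Fri: 5:22 AM–1:32 PM = 8 h 10 min; less 30 min break → 7 h 40 min
Sat: 8:47 AM–6:08 PM = 9 h 21 min; less 30 min break → 8 h 51 min
Sun: 8:01 AM–3:40 PM = 7 h 39 min; less 30 min break → 7 h 9 min
Total worked: 41 h 9 min = 41.15 h.
Threshold 40 h → overtime 1 h 9 min, regular 40 h 0 min.

Regular 40.00 hours, overtime 1.15 hours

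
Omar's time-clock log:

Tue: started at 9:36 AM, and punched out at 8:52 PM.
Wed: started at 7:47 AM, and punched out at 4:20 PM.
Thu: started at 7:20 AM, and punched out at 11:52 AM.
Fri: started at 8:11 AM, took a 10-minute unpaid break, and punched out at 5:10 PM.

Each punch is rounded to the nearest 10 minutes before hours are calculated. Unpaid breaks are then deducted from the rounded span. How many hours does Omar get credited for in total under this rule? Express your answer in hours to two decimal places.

Tue: in 9:36 AM→9:40 AM, out 8:52 PM→8:50 PM; 11 h 10 min
Wed: in 7:47 AM→7:50 AM, out 4:20 PM→4:20 PM; 8 h 30 min
Thu: in 7:20 AM→7:20 AM, out 11:52 AM→11:50 AM; 4 h 30 min
Fri: in 8:11 AM→8:10 AM, out 5:10 PM→5:10 PM; 9 h 0 min − 10 min = 8 h 50 min
Total credited: 33 h 0 min.

33.00 hours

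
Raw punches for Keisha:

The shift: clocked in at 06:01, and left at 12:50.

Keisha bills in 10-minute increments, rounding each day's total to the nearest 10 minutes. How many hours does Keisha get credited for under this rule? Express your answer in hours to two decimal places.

The shift: 06:01–12:50 = 6 h 49 min → rounds to 6 h 50 min

6.83 hours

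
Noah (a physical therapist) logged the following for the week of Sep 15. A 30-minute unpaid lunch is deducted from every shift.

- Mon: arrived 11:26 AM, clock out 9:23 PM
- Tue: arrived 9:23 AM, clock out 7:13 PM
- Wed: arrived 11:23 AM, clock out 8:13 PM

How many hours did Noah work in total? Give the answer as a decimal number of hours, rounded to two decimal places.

27.12 hours

Mon: 11:26 AM–9:23 PM = 9 h 57 min; less 30 min break → 9 h 27 min
Tue: 9:23 AM–7:13 PM = 9 h 50 min; less 30 min break → 9 h 20 min
Wed: 11:23 AM–8:13 PM = 8 h 50 min; less 30 min break → 8 h 20 min
Total: 9 h 27 min + 9 h 20 min + 8 h 20 min = 27 h 7 min.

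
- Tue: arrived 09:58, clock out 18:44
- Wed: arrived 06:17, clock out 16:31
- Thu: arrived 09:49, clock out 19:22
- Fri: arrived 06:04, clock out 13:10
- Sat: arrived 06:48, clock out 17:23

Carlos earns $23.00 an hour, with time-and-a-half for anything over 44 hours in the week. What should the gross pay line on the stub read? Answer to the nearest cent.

Tue: 09:58–18:44 = 8 h 46 min
Wed: 06:17–16:31 = 10 h 14 min
Thu: 09:49–19:22 = 9 h 33 min
Fri: 06:04–13:10 = 7 h 6 min
Sat: 06:48–17:23 = 10 h 35 min
Total worked: 46 h 14 min = 2774 min.
Regular 44 h 0 min = 2640 min at $23.00/h; overtime 2 h 14 min = 134 min at $34.50/h.
Pay = (2640 × $23.00 + 134 × $34.50) ÷ 60 = $1089.05.

$1089.05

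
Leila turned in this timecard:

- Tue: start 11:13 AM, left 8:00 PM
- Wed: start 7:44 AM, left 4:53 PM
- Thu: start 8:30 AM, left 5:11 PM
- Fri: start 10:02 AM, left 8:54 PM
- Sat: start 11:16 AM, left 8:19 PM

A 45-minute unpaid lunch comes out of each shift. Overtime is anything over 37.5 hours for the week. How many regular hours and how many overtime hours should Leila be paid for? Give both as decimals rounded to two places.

Tue: 11:13 AM–8:00 PM = 8 h 47 min; less 45 min break → 8 h 2 min
Wed: 7:44 AM–4:53 PM = 9 h 9 min; less 45 min break → 8 h 24 min
Thu: 8:30 AM–5:11 PM = 8 h 41 min; less 45 min break → 7 h 56 min
Fri: 10:02 AM–8:54 PM = 10 h 52 min; less 45 min break → 10 h 7 min
Sat: 11:16 AM–8:19 PM = 9 h 3 min; less 45 min break → 8 h 18 min
Total worked: 42 h 47 min = 42.78 h.
Threshold 37.5 h → overtime 5 h 17 min, regular 37 h 30 min.

Regular 37.50 hours, overtime 5.28 hours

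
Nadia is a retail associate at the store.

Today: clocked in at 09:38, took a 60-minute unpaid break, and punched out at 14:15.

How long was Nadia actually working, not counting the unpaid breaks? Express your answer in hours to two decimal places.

3.62 hours

Today: 09:38–14:15 = 4 h 37 min; less 60 min break → 3 h 37 min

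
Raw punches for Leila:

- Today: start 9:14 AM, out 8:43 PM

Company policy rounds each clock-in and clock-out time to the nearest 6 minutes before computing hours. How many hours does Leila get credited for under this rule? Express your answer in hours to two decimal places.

Today: in 9:14 AM→9:12 AM, out 8:43 PM→8:42 PM; 11 h 30 min

11.50 hours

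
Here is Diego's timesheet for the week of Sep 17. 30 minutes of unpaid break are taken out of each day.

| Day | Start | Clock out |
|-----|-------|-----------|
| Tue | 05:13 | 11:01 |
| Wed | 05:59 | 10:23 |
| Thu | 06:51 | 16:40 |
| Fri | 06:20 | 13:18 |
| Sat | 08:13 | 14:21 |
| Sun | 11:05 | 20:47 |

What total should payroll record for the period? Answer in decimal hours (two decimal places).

Tue: 05:13–11:01 = 5 h 48 min; less 30 min break → 5 h 18 min
Wed: 05:59–10:23 = 4 h 24 min; less 30 min break → 3 h 54 min
Thu: 06:51–16:40 = 9 h 49 min; less 30 min break → 9 h 19 min
Fri: 06:20–13:18 = 6 h 58 min; less 30 min break → 6 h 28 min
Sat: 08:13–14:21 = 6 h 8 min; less 30 min break → 5 h 38 min
Sun: 11:05–20:47 = 9 h 42 min; less 30 min break → 9 h 12 min
Total: 5 h 18 min + 3 h 54 min + 9 h 19 min + 6 h 28 min + 5 h 38 min + 9 h 12 min = 39 h 49 min.

39.82 hours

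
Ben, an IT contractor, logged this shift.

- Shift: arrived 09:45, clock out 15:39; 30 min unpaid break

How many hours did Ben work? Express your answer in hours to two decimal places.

Shift: 09:45–15:39 = 5 h 54 min; less 30 min break → 5 h 24 min

5.40 hours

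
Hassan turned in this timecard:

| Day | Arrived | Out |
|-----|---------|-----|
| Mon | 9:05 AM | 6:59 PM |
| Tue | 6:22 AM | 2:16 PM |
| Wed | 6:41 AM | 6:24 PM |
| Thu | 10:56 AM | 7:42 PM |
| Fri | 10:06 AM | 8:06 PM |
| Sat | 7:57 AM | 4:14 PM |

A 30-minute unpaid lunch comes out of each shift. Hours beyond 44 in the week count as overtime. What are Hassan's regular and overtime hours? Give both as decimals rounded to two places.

Regular 44.00 hours, overtime 9.57 hours

Mon: 9:05 AM–6:59 PM = 9 h 54 min; less 30 min break → 9 h 24 min
Tue: 6:22 AM–2:16 PM = 7 h 54 min; less 30 min break → 7 h 24 min
Wed: 6:41 AM–6:24 PM = 11 h 43 min; less 30 min break → 11 h 13 min
Thu: 10:56 AM–7:42 PM = 8 h 46 min; less 30 min break → 8 h 16 min
Fri: 10:06 AM–8:06 PM = 10 h 0 min; less 30 min break → 9 h 30 min
Sat: 7:57 AM–4:14 PM = 8 h 17 min; less 30 min break → 7 h 47 min
Total worked: 53 h 34 min = 53.57 h.
Threshold 44 h → overtime 9 h 34 min, regular 44 h 0 min.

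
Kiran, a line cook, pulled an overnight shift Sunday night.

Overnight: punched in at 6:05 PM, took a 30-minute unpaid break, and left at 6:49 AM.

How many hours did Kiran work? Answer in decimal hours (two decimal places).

12.23 hours

Overnight: 6:05 PM → midnight = 5 h 55 min; midnight → 6:49 AM = 6 h 49 min; span 12 h 44 min; less 30 min break → 12 h 14 min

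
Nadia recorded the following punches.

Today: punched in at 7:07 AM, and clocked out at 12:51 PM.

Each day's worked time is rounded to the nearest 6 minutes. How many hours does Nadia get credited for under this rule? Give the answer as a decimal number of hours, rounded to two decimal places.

Today: 7:07 AM–12:51 PM = 5 h 44 min → rounds to 5 h 42 min

5.70 hours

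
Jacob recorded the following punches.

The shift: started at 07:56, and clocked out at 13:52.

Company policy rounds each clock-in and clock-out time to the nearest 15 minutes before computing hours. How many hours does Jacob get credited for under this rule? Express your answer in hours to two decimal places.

5.75 hours

The shift: in 07:56→08:00, out 13:52→13:45; 5 h 45 min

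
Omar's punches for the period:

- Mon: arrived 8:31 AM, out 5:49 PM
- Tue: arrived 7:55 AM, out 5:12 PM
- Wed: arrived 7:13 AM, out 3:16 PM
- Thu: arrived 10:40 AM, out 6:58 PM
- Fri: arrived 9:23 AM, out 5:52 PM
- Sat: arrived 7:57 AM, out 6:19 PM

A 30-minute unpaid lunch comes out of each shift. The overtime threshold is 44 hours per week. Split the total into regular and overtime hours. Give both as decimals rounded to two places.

Mon: 8:31 AM–5:49 PM = 9 h 18 min; less 30 min break → 8 h 48 min
Tue: 7:55 AM–5:12 PM = 9 h 17 min; less 30 min break → 8 h 47 min
Wed: 7:13 AM–3:16 PM = 8 h 3 min; less 30 min break → 7 h 33 min
Thu: 10:40 AM–6:58 PM = 8 h 18 min; less 30 min break → 7 h 48 min
Fri: 9:23 AM–5:52 PM = 8 h 29 min; less 30 min break → 7 h 59 min
Sat: 7:57 AM–6:19 PM = 10 h 22 min; less 30 min break → 9 h 52 min
Total worked: 50 h 47 min = 50.78 h.
Threshold 44 h → overtime 6 h 47 min, regular 44 h 0 min.

Regular 44.00 hours, overtime 6.78 hours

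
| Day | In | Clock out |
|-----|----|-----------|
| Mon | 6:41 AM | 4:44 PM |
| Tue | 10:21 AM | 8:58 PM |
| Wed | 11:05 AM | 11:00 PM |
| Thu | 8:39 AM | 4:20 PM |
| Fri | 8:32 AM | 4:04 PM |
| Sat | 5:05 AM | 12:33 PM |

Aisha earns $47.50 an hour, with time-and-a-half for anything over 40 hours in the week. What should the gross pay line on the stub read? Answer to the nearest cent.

$2987.75

Mon: 6:41 AM–4:44 PM = 10 h 3 min
Tue: 10:21 AM–8:58 PM = 10 h 37 min
Wed: 11:05 AM–11:00 PM = 11 h 55 min
Thu: 8:39 AM–4:20 PM = 7 h 41 min
Fri: 8:32 AM–4:04 PM = 7 h 32 min
Sat: 5:05 AM–12:33 PM = 7 h 28 min
Total worked: 55 h 16 min = 3316 min.
Regular 40 h 0 min = 2400 min at $47.50/h; overtime 15 h 16 min = 916 min at $71.25/h.
Pay = (2400 × $47.50 + 916 × $71.25) ÷ 60 = $2987.75.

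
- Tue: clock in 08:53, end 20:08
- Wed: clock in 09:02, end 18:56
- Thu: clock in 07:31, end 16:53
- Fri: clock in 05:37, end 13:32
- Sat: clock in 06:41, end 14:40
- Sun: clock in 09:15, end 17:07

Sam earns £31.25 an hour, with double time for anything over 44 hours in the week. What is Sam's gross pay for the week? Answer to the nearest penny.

£2017.71

Tue: 08:53–20:08 = 11 h 15 min
Wed: 09:02–18:56 = 9 h 54 min
Thu: 07:31–16:53 = 9 h 22 min
Fri: 05:37–13:32 = 7 h 55 min
Sat: 06:41–14:40 = 7 h 59 min
Sun: 09:15–17:07 = 7 h 52 min
Total worked: 54 h 17 min = 3257 min.
Regular 44 h 0 min = 2640 min at £31.25/h; overtime 10 h 17 min = 617 min at £62.50/h.
Pay = (2640 × £31.25 + 617 × £62.50) ÷ 60 = £2017.71.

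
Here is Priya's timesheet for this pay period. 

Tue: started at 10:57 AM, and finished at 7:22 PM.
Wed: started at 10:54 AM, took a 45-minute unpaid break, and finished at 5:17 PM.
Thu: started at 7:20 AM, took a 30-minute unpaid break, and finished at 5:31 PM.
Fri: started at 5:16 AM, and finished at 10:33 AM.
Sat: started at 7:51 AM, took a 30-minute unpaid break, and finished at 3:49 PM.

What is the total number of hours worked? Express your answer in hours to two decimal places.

Tue: 10:57 AM–7:22 PM = 8 h 25 min
Wed: 10:54 AM–5:17 PM = 6 h 23 min; less 45 min break → 5 h 38 min
Thu: 7:20 AM–5:31 PM = 10 h 11 min; less 30 min break → 9 h 41 min
Fri: 5:16 AM–10:33 AM = 5 h 17 min
Sat: 7:51 AM–3:49 PM = 7 h 58 min; less 30 min break → 7 h 28 min
Total: 8 h 25 min + 5 h 38 min + 9 h 41 min + 5 h 17 min + 7 h 28 min = 36 h 29 min.

36.48 hours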